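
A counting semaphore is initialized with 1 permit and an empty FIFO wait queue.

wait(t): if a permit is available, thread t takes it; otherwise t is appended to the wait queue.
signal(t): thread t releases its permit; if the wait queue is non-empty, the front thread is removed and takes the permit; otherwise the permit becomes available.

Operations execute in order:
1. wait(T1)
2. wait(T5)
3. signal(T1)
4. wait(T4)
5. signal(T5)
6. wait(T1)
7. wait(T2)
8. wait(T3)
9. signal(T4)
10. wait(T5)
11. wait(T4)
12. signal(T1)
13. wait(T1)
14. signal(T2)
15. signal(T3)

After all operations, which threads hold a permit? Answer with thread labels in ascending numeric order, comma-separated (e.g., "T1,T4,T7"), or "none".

Step 1: wait(T1) -> count=0 queue=[] holders={T1}
Step 2: wait(T5) -> count=0 queue=[T5] holders={T1}
Step 3: signal(T1) -> count=0 queue=[] holders={T5}
Step 4: wait(T4) -> count=0 queue=[T4] holders={T5}
Step 5: signal(T5) -> count=0 queue=[] holders={T4}
Step 6: wait(T1) -> count=0 queue=[T1] holders={T4}
Step 7: wait(T2) -> count=0 queue=[T1,T2] holders={T4}
Step 8: wait(T3) -> count=0 queue=[T1,T2,T3] holders={T4}
Step 9: signal(T4) -> count=0 queue=[T2,T3] holders={T1}
Step 10: wait(T5) -> count=0 queue=[T2,T3,T5] holders={T1}
Step 11: wait(T4) -> count=0 queue=[T2,T3,T5,T4] holders={T1}
Step 12: signal(T1) -> count=0 queue=[T3,T5,T4] holders={T2}
Step 13: wait(T1) -> count=0 queue=[T3,T5,T4,T1] holders={T2}
Step 14: signal(T2) -> count=0 queue=[T5,T4,T1] holders={T3}
Step 15: signal(T3) -> count=0 queue=[T4,T1] holders={T5}
Final holders: T5

Answer: T5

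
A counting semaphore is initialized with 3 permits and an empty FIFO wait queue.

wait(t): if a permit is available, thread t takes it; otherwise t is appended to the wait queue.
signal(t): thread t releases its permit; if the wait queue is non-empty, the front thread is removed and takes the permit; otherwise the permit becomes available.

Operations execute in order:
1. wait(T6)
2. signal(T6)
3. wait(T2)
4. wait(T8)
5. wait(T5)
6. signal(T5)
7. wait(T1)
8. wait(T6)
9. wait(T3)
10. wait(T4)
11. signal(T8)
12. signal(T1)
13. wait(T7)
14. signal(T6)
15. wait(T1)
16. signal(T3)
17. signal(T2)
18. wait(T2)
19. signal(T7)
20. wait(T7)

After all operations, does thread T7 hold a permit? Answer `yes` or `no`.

Answer: no

Derivation:
Step 1: wait(T6) -> count=2 queue=[] holders={T6}
Step 2: signal(T6) -> count=3 queue=[] holders={none}
Step 3: wait(T2) -> count=2 queue=[] holders={T2}
Step 4: wait(T8) -> count=1 queue=[] holders={T2,T8}
Step 5: wait(T5) -> count=0 queue=[] holders={T2,T5,T8}
Step 6: signal(T5) -> count=1 queue=[] holders={T2,T8}
Step 7: wait(T1) -> count=0 queue=[] holders={T1,T2,T8}
Step 8: wait(T6) -> count=0 queue=[T6] holders={T1,T2,T8}
Step 9: wait(T3) -> count=0 queue=[T6,T3] holders={T1,T2,T8}
Step 10: wait(T4) -> count=0 queue=[T6,T3,T4] holders={T1,T2,T8}
Step 11: signal(T8) -> count=0 queue=[T3,T4] holders={T1,T2,T6}
Step 12: signal(T1) -> count=0 queue=[T4] holders={T2,T3,T6}
Step 13: wait(T7) -> count=0 queue=[T4,T7] holders={T2,T3,T6}
Step 14: signal(T6) -> count=0 queue=[T7] holders={T2,T3,T4}
Step 15: wait(T1) -> count=0 queue=[T7,T1] holders={T2,T3,T4}
Step 16: signal(T3) -> count=0 queue=[T1] holders={T2,T4,T7}
Step 17: signal(T2) -> count=0 queue=[] holders={T1,T4,T7}
Step 18: wait(T2) -> count=0 queue=[T2] holders={T1,T4,T7}
Step 19: signal(T7) -> count=0 queue=[] holders={T1,T2,T4}
Step 20: wait(T7) -> count=0 queue=[T7] holders={T1,T2,T4}
Final holders: {T1,T2,T4} -> T7 not in holders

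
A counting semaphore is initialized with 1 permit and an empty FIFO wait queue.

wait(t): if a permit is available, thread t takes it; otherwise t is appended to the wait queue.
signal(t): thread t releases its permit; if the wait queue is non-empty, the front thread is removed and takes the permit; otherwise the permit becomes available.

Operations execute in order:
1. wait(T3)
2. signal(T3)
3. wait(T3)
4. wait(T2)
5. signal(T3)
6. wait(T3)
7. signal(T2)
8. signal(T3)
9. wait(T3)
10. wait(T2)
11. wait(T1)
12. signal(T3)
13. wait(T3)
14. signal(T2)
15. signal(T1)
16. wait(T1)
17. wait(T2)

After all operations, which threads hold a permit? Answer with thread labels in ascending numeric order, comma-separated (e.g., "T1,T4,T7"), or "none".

Step 1: wait(T3) -> count=0 queue=[] holders={T3}
Step 2: signal(T3) -> count=1 queue=[] holders={none}
Step 3: wait(T3) -> count=0 queue=[] holders={T3}
Step 4: wait(T2) -> count=0 queue=[T2] holders={T3}
Step 5: signal(T3) -> count=0 queue=[] holders={T2}
Step 6: wait(T3) -> count=0 queue=[T3] holders={T2}
Step 7: signal(T2) -> count=0 queue=[] holders={T3}
Step 8: signal(T3) -> count=1 queue=[] holders={none}
Step 9: wait(T3) -> count=0 queue=[] holders={T3}
Step 10: wait(T2) -> count=0 queue=[T2] holders={T3}
Step 11: wait(T1) -> count=0 queue=[T2,T1] holders={T3}
Step 12: signal(T3) -> count=0 queue=[T1] holders={T2}
Step 13: wait(T3) -> count=0 queue=[T1,T3] holders={T2}
Step 14: signal(T2) -> count=0 queue=[T3] holders={T1}
Step 15: signal(T1) -> count=0 queue=[] holders={T3}
Step 16: wait(T1) -> count=0 queue=[T1] holders={T3}
Step 17: wait(T2) -> count=0 queue=[T1,T2] holders={T3}
Final holders: T3

Answer: T3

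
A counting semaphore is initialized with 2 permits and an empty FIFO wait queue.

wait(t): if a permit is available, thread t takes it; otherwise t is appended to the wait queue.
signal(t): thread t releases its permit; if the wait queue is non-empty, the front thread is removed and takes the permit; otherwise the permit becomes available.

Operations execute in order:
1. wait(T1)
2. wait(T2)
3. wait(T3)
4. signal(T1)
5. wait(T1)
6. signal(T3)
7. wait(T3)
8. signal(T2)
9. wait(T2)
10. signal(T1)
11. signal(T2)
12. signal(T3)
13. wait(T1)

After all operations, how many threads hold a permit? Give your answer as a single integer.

Step 1: wait(T1) -> count=1 queue=[] holders={T1}
Step 2: wait(T2) -> count=0 queue=[] holders={T1,T2}
Step 3: wait(T3) -> count=0 queue=[T3] holders={T1,T2}
Step 4: signal(T1) -> count=0 queue=[] holders={T2,T3}
Step 5: wait(T1) -> count=0 queue=[T1] holders={T2,T3}
Step 6: signal(T3) -> count=0 queue=[] holders={T1,T2}
Step 7: wait(T3) -> count=0 queue=[T3] holders={T1,T2}
Step 8: signal(T2) -> count=0 queue=[] holders={T1,T3}
Step 9: wait(T2) -> count=0 queue=[T2] holders={T1,T3}
Step 10: signal(T1) -> count=0 queue=[] holders={T2,T3}
Step 11: signal(T2) -> count=1 queue=[] holders={T3}
Step 12: signal(T3) -> count=2 queue=[] holders={none}
Step 13: wait(T1) -> count=1 queue=[] holders={T1}
Final holders: {T1} -> 1 thread(s)

Answer: 1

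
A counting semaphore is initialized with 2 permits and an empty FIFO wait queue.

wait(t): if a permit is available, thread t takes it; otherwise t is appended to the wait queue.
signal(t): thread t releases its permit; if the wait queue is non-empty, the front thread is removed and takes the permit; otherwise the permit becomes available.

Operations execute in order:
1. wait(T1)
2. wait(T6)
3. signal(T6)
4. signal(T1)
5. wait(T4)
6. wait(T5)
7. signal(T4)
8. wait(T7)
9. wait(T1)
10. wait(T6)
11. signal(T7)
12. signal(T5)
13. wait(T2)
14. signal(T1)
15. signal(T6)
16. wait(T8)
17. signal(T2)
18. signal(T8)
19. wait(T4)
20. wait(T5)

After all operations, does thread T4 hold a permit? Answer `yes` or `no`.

Answer: yes

Derivation:
Step 1: wait(T1) -> count=1 queue=[] holders={T1}
Step 2: wait(T6) -> count=0 queue=[] holders={T1,T6}
Step 3: signal(T6) -> count=1 queue=[] holders={T1}
Step 4: signal(T1) -> count=2 queue=[] holders={none}
Step 5: wait(T4) -> count=1 queue=[] holders={T4}
Step 6: wait(T5) -> count=0 queue=[] holders={T4,T5}
Step 7: signal(T4) -> count=1 queue=[] holders={T5}
Step 8: wait(T7) -> count=0 queue=[] holders={T5,T7}
Step 9: wait(T1) -> count=0 queue=[T1] holders={T5,T7}
Step 10: wait(T6) -> count=0 queue=[T1,T6] holders={T5,T7}
Step 11: signal(T7) -> count=0 queue=[T6] holders={T1,T5}
Step 12: signal(T5) -> count=0 queue=[] holders={T1,T6}
Step 13: wait(T2) -> count=0 queue=[T2] holders={T1,T6}
Step 14: signal(T1) -> count=0 queue=[] holders={T2,T6}
Step 15: signal(T6) -> count=1 queue=[] holders={T2}
Step 16: wait(T8) -> count=0 queue=[] holders={T2,T8}
Step 17: signal(T2) -> count=1 queue=[] holders={T8}
Step 18: signal(T8) -> count=2 queue=[] holders={none}
Step 19: wait(T4) -> count=1 queue=[] holders={T4}
Step 20: wait(T5) -> count=0 queue=[] holders={T4,T5}
Final holders: {T4,T5} -> T4 in holders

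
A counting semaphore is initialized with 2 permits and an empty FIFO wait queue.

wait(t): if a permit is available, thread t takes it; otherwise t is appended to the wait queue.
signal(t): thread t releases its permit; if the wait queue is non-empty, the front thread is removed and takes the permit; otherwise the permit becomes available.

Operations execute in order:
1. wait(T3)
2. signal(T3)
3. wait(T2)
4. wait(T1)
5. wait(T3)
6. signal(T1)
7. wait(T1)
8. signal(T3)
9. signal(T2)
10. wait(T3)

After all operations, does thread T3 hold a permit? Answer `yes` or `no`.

Answer: yes

Derivation:
Step 1: wait(T3) -> count=1 queue=[] holders={T3}
Step 2: signal(T3) -> count=2 queue=[] holders={none}
Step 3: wait(T2) -> count=1 queue=[] holders={T2}
Step 4: wait(T1) -> count=0 queue=[] holders={T1,T2}
Step 5: wait(T3) -> count=0 queue=[T3] holders={T1,T2}
Step 6: signal(T1) -> count=0 queue=[] holders={T2,T3}
Step 7: wait(T1) -> count=0 queue=[T1] holders={T2,T3}
Step 8: signal(T3) -> count=0 queue=[] holders={T1,T2}
Step 9: signal(T2) -> count=1 queue=[] holders={T1}
Step 10: wait(T3) -> count=0 queue=[] holders={T1,T3}
Final holders: {T1,T3} -> T3 in holders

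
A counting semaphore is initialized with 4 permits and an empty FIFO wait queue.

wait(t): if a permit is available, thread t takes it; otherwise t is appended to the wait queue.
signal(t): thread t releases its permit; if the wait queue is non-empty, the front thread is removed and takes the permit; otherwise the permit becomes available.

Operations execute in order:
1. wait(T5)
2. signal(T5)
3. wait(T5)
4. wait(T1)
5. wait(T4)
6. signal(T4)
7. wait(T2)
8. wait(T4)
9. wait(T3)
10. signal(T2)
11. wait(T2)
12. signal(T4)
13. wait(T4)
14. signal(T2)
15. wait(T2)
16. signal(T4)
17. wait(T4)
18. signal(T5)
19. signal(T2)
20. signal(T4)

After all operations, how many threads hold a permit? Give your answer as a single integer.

Step 1: wait(T5) -> count=3 queue=[] holders={T5}
Step 2: signal(T5) -> count=4 queue=[] holders={none}
Step 3: wait(T5) -> count=3 queue=[] holders={T5}
Step 4: wait(T1) -> count=2 queue=[] holders={T1,T5}
Step 5: wait(T4) -> count=1 queue=[] holders={T1,T4,T5}
Step 6: signal(T4) -> count=2 queue=[] holders={T1,T5}
Step 7: wait(T2) -> count=1 queue=[] holders={T1,T2,T5}
Step 8: wait(T4) -> count=0 queue=[] holders={T1,T2,T4,T5}
Step 9: wait(T3) -> count=0 queue=[T3] holders={T1,T2,T4,T5}
Step 10: signal(T2) -> count=0 queue=[] holders={T1,T3,T4,T5}
Step 11: wait(T2) -> count=0 queue=[T2] holders={T1,T3,T4,T5}
Step 12: signal(T4) -> count=0 queue=[] holders={T1,T2,T3,T5}
Step 13: wait(T4) -> count=0 queue=[T4] holders={T1,T2,T3,T5}
Step 14: signal(T2) -> count=0 queue=[] holders={T1,T3,T4,T5}
Step 15: wait(T2) -> count=0 queue=[T2] holders={T1,T3,T4,T5}
Step 16: signal(T4) -> count=0 queue=[] holders={T1,T2,T3,T5}
Step 17: wait(T4) -> count=0 queue=[T4] holders={T1,T2,T3,T5}
Step 18: signal(T5) -> count=0 queue=[] holders={T1,T2,T3,T4}
Step 19: signal(T2) -> count=1 queue=[] holders={T1,T3,T4}
Step 20: signal(T4) -> count=2 queue=[] holders={T1,T3}
Final holders: {T1,T3} -> 2 thread(s)

Answer: 2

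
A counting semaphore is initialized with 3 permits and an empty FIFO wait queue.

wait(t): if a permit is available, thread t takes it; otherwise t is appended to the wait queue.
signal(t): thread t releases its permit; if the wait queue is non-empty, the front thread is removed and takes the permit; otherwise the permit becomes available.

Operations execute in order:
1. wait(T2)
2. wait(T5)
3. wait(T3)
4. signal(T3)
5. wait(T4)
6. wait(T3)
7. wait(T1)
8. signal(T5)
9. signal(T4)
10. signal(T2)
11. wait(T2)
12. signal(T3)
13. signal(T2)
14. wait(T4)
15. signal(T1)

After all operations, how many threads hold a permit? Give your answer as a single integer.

Answer: 1

Derivation:
Step 1: wait(T2) -> count=2 queue=[] holders={T2}
Step 2: wait(T5) -> count=1 queue=[] holders={T2,T5}
Step 3: wait(T3) -> count=0 queue=[] holders={T2,T3,T5}
Step 4: signal(T3) -> count=1 queue=[] holders={T2,T5}
Step 5: wait(T4) -> count=0 queue=[] holders={T2,T4,T5}
Step 6: wait(T3) -> count=0 queue=[T3] holders={T2,T4,T5}
Step 7: wait(T1) -> count=0 queue=[T3,T1] holders={T2,T4,T5}
Step 8: signal(T5) -> count=0 queue=[T1] holders={T2,T3,T4}
Step 9: signal(T4) -> count=0 queue=[] holders={T1,T2,T3}
Step 10: signal(T2) -> count=1 queue=[] holders={T1,T3}
Step 11: wait(T2) -> count=0 queue=[] holders={T1,T2,T3}
Step 12: signal(T3) -> count=1 queue=[] holders={T1,T2}
Step 13: signal(T2) -> count=2 queue=[] holders={T1}
Step 14: wait(T4) -> count=1 queue=[] holders={T1,T4}
Step 15: signal(T1) -> count=2 queue=[] holders={T4}
Final holders: {T4} -> 1 thread(s)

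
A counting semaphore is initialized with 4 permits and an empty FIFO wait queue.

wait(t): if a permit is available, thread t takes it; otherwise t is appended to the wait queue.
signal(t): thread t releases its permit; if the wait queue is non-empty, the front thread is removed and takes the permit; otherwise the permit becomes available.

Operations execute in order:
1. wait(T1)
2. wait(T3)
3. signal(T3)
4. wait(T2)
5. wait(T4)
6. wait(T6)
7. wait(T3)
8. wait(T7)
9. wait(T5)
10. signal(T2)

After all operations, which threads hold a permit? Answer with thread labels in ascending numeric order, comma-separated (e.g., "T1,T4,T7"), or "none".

Answer: T1,T3,T4,T6

Derivation:
Step 1: wait(T1) -> count=3 queue=[] holders={T1}
Step 2: wait(T3) -> count=2 queue=[] holders={T1,T3}
Step 3: signal(T3) -> count=3 queue=[] holders={T1}
Step 4: wait(T2) -> count=2 queue=[] holders={T1,T2}
Step 5: wait(T4) -> count=1 queue=[] holders={T1,T2,T4}
Step 6: wait(T6) -> count=0 queue=[] holders={T1,T2,T4,T6}
Step 7: wait(T3) -> count=0 queue=[T3] holders={T1,T2,T4,T6}
Step 8: wait(T7) -> count=0 queue=[T3,T7] holders={T1,T2,T4,T6}
Step 9: wait(T5) -> count=0 queue=[T3,T7,T5] holders={T1,T2,T4,T6}
Step 10: signal(T2) -> count=0 queue=[T7,T5] holders={T1,T3,T4,T6}
Final holders: T1,T3,T4,T6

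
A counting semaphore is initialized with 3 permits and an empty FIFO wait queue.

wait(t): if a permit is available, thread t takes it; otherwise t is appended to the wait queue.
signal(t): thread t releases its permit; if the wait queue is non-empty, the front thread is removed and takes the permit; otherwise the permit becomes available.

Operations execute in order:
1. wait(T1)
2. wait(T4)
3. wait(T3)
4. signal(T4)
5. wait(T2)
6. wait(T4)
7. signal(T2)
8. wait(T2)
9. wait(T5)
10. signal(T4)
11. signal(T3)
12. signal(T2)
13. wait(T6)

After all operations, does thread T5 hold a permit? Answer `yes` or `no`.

Answer: yes

Derivation:
Step 1: wait(T1) -> count=2 queue=[] holders={T1}
Step 2: wait(T4) -> count=1 queue=[] holders={T1,T4}
Step 3: wait(T3) -> count=0 queue=[] holders={T1,T3,T4}
Step 4: signal(T4) -> count=1 queue=[] holders={T1,T3}
Step 5: wait(T2) -> count=0 queue=[] holders={T1,T2,T3}
Step 6: wait(T4) -> count=0 queue=[T4] holders={T1,T2,T3}
Step 7: signal(T2) -> count=0 queue=[] holders={T1,T3,T4}
Step 8: wait(T2) -> count=0 queue=[T2] holders={T1,T3,T4}
Step 9: wait(T5) -> count=0 queue=[T2,T5] holders={T1,T3,T4}
Step 10: signal(T4) -> count=0 queue=[T5] holders={T1,T2,T3}
Step 11: signal(T3) -> count=0 queue=[] holders={T1,T2,T5}
Step 12: signal(T2) -> count=1 queue=[] holders={T1,T5}
Step 13: wait(T6) -> count=0 queue=[] holders={T1,T5,T6}
Final holders: {T1,T5,T6} -> T5 in holders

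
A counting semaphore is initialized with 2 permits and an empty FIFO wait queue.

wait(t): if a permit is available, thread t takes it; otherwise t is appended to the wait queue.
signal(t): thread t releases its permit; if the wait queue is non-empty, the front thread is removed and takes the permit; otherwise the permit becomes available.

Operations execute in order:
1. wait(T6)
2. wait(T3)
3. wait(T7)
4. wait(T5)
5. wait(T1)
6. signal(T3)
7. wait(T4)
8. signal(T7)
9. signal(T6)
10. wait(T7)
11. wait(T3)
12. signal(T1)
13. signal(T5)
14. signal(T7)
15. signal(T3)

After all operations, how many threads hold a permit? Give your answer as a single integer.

Step 1: wait(T6) -> count=1 queue=[] holders={T6}
Step 2: wait(T3) -> count=0 queue=[] holders={T3,T6}
Step 3: wait(T7) -> count=0 queue=[T7] holders={T3,T6}
Step 4: wait(T5) -> count=0 queue=[T7,T5] holders={T3,T6}
Step 5: wait(T1) -> count=0 queue=[T7,T5,T1] holders={T3,T6}
Step 6: signal(T3) -> count=0 queue=[T5,T1] holders={T6,T7}
Step 7: wait(T4) -> count=0 queue=[T5,T1,T4] holders={T6,T7}
Step 8: signal(T7) -> count=0 queue=[T1,T4] holders={T5,T6}
Step 9: signal(T6) -> count=0 queue=[T4] holders={T1,T5}
Step 10: wait(T7) -> count=0 queue=[T4,T7] holders={T1,T5}
Step 11: wait(T3) -> count=0 queue=[T4,T7,T3] holders={T1,T5}
Step 12: signal(T1) -> count=0 queue=[T7,T3] holders={T4,T5}
Step 13: signal(T5) -> count=0 queue=[T3] holders={T4,T7}
Step 14: signal(T7) -> count=0 queue=[] holders={T3,T4}
Step 15: signal(T3) -> count=1 queue=[] holders={T4}
Final holders: {T4} -> 1 thread(s)

Answer: 1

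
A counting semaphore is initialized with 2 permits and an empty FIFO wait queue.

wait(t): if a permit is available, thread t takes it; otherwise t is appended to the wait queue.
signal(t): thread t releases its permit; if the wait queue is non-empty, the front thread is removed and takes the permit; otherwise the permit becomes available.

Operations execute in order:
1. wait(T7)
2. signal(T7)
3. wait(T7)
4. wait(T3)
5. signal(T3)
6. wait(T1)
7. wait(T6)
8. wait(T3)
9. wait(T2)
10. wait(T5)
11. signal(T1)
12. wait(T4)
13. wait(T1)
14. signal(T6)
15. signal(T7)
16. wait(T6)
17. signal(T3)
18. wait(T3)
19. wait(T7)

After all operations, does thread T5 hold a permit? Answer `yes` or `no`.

Step 1: wait(T7) -> count=1 queue=[] holders={T7}
Step 2: signal(T7) -> count=2 queue=[] holders={none}
Step 3: wait(T7) -> count=1 queue=[] holders={T7}
Step 4: wait(T3) -> count=0 queue=[] holders={T3,T7}
Step 5: signal(T3) -> count=1 queue=[] holders={T7}
Step 6: wait(T1) -> count=0 queue=[] holders={T1,T7}
Step 7: wait(T6) -> count=0 queue=[T6] holders={T1,T7}
Step 8: wait(T3) -> count=0 queue=[T6,T3] holders={T1,T7}
Step 9: wait(T2) -> count=0 queue=[T6,T3,T2] holders={T1,T7}
Step 10: wait(T5) -> count=0 queue=[T6,T3,T2,T5] holders={T1,T7}
Step 11: signal(T1) -> count=0 queue=[T3,T2,T5] holders={T6,T7}
Step 12: wait(T4) -> count=0 queue=[T3,T2,T5,T4] holders={T6,T7}
Step 13: wait(T1) -> count=0 queue=[T3,T2,T5,T4,T1] holders={T6,T7}
Step 14: signal(T6) -> count=0 queue=[T2,T5,T4,T1] holders={T3,T7}
Step 15: signal(T7) -> count=0 queue=[T5,T4,T1] holders={T2,T3}
Step 16: wait(T6) -> count=0 queue=[T5,T4,T1,T6] holders={T2,T3}
Step 17: signal(T3) -> count=0 queue=[T4,T1,T6] holders={T2,T5}
Step 18: wait(T3) -> count=0 queue=[T4,T1,T6,T3] holders={T2,T5}
Step 19: wait(T7) -> count=0 queue=[T4,T1,T6,T3,T7] holders={T2,T5}
Final holders: {T2,T5} -> T5 in holders

Answer: yes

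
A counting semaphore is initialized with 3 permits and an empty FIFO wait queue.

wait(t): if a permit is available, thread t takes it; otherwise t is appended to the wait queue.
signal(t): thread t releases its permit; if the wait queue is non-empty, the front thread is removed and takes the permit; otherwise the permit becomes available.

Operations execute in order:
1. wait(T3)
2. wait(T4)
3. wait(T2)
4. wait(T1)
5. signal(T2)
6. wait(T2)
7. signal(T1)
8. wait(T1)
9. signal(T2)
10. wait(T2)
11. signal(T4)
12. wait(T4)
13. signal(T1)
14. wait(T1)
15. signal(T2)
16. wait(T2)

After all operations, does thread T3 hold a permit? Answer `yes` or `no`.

Step 1: wait(T3) -> count=2 queue=[] holders={T3}
Step 2: wait(T4) -> count=1 queue=[] holders={T3,T4}
Step 3: wait(T2) -> count=0 queue=[] holders={T2,T3,T4}
Step 4: wait(T1) -> count=0 queue=[T1] holders={T2,T3,T4}
Step 5: signal(T2) -> count=0 queue=[] holders={T1,T3,T4}
Step 6: wait(T2) -> count=0 queue=[T2] holders={T1,T3,T4}
Step 7: signal(T1) -> count=0 queue=[] holders={T2,T3,T4}
Step 8: wait(T1) -> count=0 queue=[T1] holders={T2,T3,T4}
Step 9: signal(T2) -> count=0 queue=[] holders={T1,T3,T4}
Step 10: wait(T2) -> count=0 queue=[T2] holders={T1,T3,T4}
Step 11: signal(T4) -> count=0 queue=[] holders={T1,T2,T3}
Step 12: wait(T4) -> count=0 queue=[T4] holders={T1,T2,T3}
Step 13: signal(T1) -> count=0 queue=[] holders={T2,T3,T4}
Step 14: wait(T1) -> count=0 queue=[T1] holders={T2,T3,T4}
Step 15: signal(T2) -> count=0 queue=[] holders={T1,T3,T4}
Step 16: wait(T2) -> count=0 queue=[T2] holders={T1,T3,T4}
Final holders: {T1,T3,T4} -> T3 in holders

Answer: yes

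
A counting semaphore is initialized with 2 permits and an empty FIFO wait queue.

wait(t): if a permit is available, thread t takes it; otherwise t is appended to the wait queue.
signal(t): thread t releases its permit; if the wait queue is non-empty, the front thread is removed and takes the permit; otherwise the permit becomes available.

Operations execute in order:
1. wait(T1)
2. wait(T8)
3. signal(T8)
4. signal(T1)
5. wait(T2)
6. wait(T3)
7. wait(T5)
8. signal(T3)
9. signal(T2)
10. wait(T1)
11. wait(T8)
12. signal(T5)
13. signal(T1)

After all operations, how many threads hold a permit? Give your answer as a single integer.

Answer: 1

Derivation:
Step 1: wait(T1) -> count=1 queue=[] holders={T1}
Step 2: wait(T8) -> count=0 queue=[] holders={T1,T8}
Step 3: signal(T8) -> count=1 queue=[] holders={T1}
Step 4: signal(T1) -> count=2 queue=[] holders={none}
Step 5: wait(T2) -> count=1 queue=[] holders={T2}
Step 6: wait(T3) -> count=0 queue=[] holders={T2,T3}
Step 7: wait(T5) -> count=0 queue=[T5] holders={T2,T3}
Step 8: signal(T3) -> count=0 queue=[] holders={T2,T5}
Step 9: signal(T2) -> count=1 queue=[] holders={T5}
Step 10: wait(T1) -> count=0 queue=[] holders={T1,T5}
Step 11: wait(T8) -> count=0 queue=[T8] holders={T1,T5}
Step 12: signal(T5) -> count=0 queue=[] holders={T1,T8}
Step 13: signal(T1) -> count=1 queue=[] holders={T8}
Final holders: {T8} -> 1 thread(s)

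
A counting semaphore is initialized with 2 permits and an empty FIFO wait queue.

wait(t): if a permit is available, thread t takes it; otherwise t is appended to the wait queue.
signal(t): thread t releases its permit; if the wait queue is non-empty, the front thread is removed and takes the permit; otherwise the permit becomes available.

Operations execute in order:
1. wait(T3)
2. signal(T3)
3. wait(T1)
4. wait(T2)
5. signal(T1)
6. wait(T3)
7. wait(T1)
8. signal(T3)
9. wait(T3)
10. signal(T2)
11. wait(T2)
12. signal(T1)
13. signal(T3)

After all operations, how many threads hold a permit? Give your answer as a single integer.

Answer: 1

Derivation:
Step 1: wait(T3) -> count=1 queue=[] holders={T3}
Step 2: signal(T3) -> count=2 queue=[] holders={none}
Step 3: wait(T1) -> count=1 queue=[] holders={T1}
Step 4: wait(T2) -> count=0 queue=[] holders={T1,T2}
Step 5: signal(T1) -> count=1 queue=[] holders={T2}
Step 6: wait(T3) -> count=0 queue=[] holders={T2,T3}
Step 7: wait(T1) -> count=0 queue=[T1] holders={T2,T3}
Step 8: signal(T3) -> count=0 queue=[] holders={T1,T2}
Step 9: wait(T3) -> count=0 queue=[T3] holders={T1,T2}
Step 10: signal(T2) -> count=0 queue=[] holders={T1,T3}
Step 11: wait(T2) -> count=0 queue=[T2] holders={T1,T3}
Step 12: signal(T1) -> count=0 queue=[] holders={T2,T3}
Step 13: signal(T3) -> count=1 queue=[] holders={T2}
Final holders: {T2} -> 1 thread(s)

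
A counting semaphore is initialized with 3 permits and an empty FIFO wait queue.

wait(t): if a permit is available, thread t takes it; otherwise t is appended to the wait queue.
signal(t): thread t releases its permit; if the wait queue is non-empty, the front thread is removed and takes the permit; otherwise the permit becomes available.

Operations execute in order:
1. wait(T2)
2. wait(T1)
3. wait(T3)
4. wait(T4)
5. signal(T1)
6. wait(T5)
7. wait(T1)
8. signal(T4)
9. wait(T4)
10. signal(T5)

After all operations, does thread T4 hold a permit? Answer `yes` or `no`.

Answer: no

Derivation:
Step 1: wait(T2) -> count=2 queue=[] holders={T2}
Step 2: wait(T1) -> count=1 queue=[] holders={T1,T2}
Step 3: wait(T3) -> count=0 queue=[] holders={T1,T2,T3}
Step 4: wait(T4) -> count=0 queue=[T4] holders={T1,T2,T3}
Step 5: signal(T1) -> count=0 queue=[] holders={T2,T3,T4}
Step 6: wait(T5) -> count=0 queue=[T5] holders={T2,T3,T4}
Step 7: wait(T1) -> count=0 queue=[T5,T1] holders={T2,T3,T4}
Step 8: signal(T4) -> count=0 queue=[T1] holders={T2,T3,T5}
Step 9: wait(T4) -> count=0 queue=[T1,T4] holders={T2,T3,T5}
Step 10: signal(T5) -> count=0 queue=[T4] holders={T1,T2,T3}
Final holders: {T1,T2,T3} -> T4 not in holders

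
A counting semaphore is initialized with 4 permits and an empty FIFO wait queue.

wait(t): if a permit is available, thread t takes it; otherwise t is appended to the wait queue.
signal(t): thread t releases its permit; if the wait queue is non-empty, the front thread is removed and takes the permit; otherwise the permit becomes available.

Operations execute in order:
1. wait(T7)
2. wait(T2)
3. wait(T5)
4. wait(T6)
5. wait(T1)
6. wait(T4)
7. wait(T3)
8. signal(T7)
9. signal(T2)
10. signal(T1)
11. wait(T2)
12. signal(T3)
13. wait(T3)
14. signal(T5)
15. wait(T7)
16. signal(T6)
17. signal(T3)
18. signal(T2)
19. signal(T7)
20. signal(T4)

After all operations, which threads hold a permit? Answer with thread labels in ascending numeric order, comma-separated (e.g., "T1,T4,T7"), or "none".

Answer: none

Derivation:
Step 1: wait(T7) -> count=3 queue=[] holders={T7}
Step 2: wait(T2) -> count=2 queue=[] holders={T2,T7}
Step 3: wait(T5) -> count=1 queue=[] holders={T2,T5,T7}
Step 4: wait(T6) -> count=0 queue=[] holders={T2,T5,T6,T7}
Step 5: wait(T1) -> count=0 queue=[T1] holders={T2,T5,T6,T7}
Step 6: wait(T4) -> count=0 queue=[T1,T4] holders={T2,T5,T6,T7}
Step 7: wait(T3) -> count=0 queue=[T1,T4,T3] holders={T2,T5,T6,T7}
Step 8: signal(T7) -> count=0 queue=[T4,T3] holders={T1,T2,T5,T6}
Step 9: signal(T2) -> count=0 queue=[T3] holders={T1,T4,T5,T6}
Step 10: signal(T1) -> count=0 queue=[] holders={T3,T4,T5,T6}
Step 11: wait(T2) -> count=0 queue=[T2] holders={T3,T4,T5,T6}
Step 12: signal(T3) -> count=0 queue=[] holders={T2,T4,T5,T6}
Step 13: wait(T3) -> count=0 queue=[T3] holders={T2,T4,T5,T6}
Step 14: signal(T5) -> count=0 queue=[] holders={T2,T3,T4,T6}
Step 15: wait(T7) -> count=0 queue=[T7] holders={T2,T3,T4,T6}
Step 16: signal(T6) -> count=0 queue=[] holders={T2,T3,T4,T7}
Step 17: signal(T3) -> count=1 queue=[] holders={T2,T4,T7}
Step 18: signal(T2) -> count=2 queue=[] holders={T4,T7}
Step 19: signal(T7) -> count=3 queue=[] holders={T4}
Step 20: signal(T4) -> count=4 queue=[] holders={none}
Final holders: none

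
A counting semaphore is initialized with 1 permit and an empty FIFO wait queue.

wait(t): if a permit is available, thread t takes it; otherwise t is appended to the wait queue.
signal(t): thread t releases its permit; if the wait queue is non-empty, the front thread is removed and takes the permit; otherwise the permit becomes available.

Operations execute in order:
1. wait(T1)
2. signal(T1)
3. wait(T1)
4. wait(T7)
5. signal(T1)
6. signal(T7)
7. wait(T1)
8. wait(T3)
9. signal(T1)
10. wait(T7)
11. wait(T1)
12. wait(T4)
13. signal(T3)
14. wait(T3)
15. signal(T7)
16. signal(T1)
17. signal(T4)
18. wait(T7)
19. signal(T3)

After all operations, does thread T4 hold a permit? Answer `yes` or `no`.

Step 1: wait(T1) -> count=0 queue=[] holders={T1}
Step 2: signal(T1) -> count=1 queue=[] holders={none}
Step 3: wait(T1) -> count=0 queue=[] holders={T1}
Step 4: wait(T7) -> count=0 queue=[T7] holders={T1}
Step 5: signal(T1) -> count=0 queue=[] holders={T7}
Step 6: signal(T7) -> count=1 queue=[] holders={none}
Step 7: wait(T1) -> count=0 queue=[] holders={T1}
Step 8: wait(T3) -> count=0 queue=[T3] holders={T1}
Step 9: signal(T1) -> count=0 queue=[] holders={T3}
Step 10: wait(T7) -> count=0 queue=[T7] holders={T3}
Step 11: wait(T1) -> count=0 queue=[T7,T1] holders={T3}
Step 12: wait(T4) -> count=0 queue=[T7,T1,T4] holders={T3}
Step 13: signal(T3) -> count=0 queue=[T1,T4] holders={T7}
Step 14: wait(T3) -> count=0 queue=[T1,T4,T3] holders={T7}
Step 15: signal(T7) -> count=0 queue=[T4,T3] holders={T1}
Step 16: signal(T1) -> count=0 queue=[T3] holders={T4}
Step 17: signal(T4) -> count=0 queue=[] holders={T3}
Step 18: wait(T7) -> count=0 queue=[T7] holders={T3}
Step 19: signal(T3) -> count=0 queue=[] holders={T7}
Final holders: {T7} -> T4 not in holders

Answer: no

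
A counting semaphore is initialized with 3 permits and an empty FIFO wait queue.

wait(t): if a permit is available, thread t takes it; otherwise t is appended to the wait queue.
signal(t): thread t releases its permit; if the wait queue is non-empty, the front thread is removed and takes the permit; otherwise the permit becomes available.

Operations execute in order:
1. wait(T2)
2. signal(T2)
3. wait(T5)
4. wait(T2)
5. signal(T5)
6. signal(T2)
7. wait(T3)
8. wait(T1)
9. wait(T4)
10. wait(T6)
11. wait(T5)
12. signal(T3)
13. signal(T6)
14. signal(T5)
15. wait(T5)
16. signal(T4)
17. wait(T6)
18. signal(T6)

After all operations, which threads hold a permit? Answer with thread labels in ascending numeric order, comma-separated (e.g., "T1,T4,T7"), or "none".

Answer: T1,T5

Derivation:
Step 1: wait(T2) -> count=2 queue=[] holders={T2}
Step 2: signal(T2) -> count=3 queue=[] holders={none}
Step 3: wait(T5) -> count=2 queue=[] holders={T5}
Step 4: wait(T2) -> count=1 queue=[] holders={T2,T5}
Step 5: signal(T5) -> count=2 queue=[] holders={T2}
Step 6: signal(T2) -> count=3 queue=[] holders={none}
Step 7: wait(T3) -> count=2 queue=[] holders={T3}
Step 8: wait(T1) -> count=1 queue=[] holders={T1,T3}
Step 9: wait(T4) -> count=0 queue=[] holders={T1,T3,T4}
Step 10: wait(T6) -> count=0 queue=[T6] holders={T1,T3,T4}
Step 11: wait(T5) -> count=0 queue=[T6,T5] holders={T1,T3,T4}
Step 12: signal(T3) -> count=0 queue=[T5] holders={T1,T4,T6}
Step 13: signal(T6) -> count=0 queue=[] holders={T1,T4,T5}
Step 14: signal(T5) -> count=1 queue=[] holders={T1,T4}
Step 15: wait(T5) -> count=0 queue=[] holders={T1,T4,T5}
Step 16: signal(T4) -> count=1 queue=[] holders={T1,T5}
Step 17: wait(T6) -> count=0 queue=[] holders={T1,T5,T6}
Step 18: signal(T6) -> count=1 queue=[] holders={T1,T5}
Final holders: T1,T5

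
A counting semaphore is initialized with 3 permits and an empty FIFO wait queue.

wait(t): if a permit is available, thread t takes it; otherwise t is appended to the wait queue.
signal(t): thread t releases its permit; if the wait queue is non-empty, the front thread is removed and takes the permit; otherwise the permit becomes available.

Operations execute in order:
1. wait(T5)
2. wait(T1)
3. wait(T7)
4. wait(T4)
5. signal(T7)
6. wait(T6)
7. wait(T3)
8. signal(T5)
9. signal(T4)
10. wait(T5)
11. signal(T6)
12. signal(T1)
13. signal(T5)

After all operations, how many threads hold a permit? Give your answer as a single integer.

Step 1: wait(T5) -> count=2 queue=[] holders={T5}
Step 2: wait(T1) -> count=1 queue=[] holders={T1,T5}
Step 3: wait(T7) -> count=0 queue=[] holders={T1,T5,T7}
Step 4: wait(T4) -> count=0 queue=[T4] holders={T1,T5,T7}
Step 5: signal(T7) -> count=0 queue=[] holders={T1,T4,T5}
Step 6: wait(T6) -> count=0 queue=[T6] holders={T1,T4,T5}
Step 7: wait(T3) -> count=0 queue=[T6,T3] holders={T1,T4,T5}
Step 8: signal(T5) -> count=0 queue=[T3] holders={T1,T4,T6}
Step 9: signal(T4) -> count=0 queue=[] holders={T1,T3,T6}
Step 10: wait(T5) -> count=0 queue=[T5] holders={T1,T3,T6}
Step 11: signal(T6) -> count=0 queue=[] holders={T1,T3,T5}
Step 12: signal(T1) -> count=1 queue=[] holders={T3,T5}
Step 13: signal(T5) -> count=2 queue=[] holders={T3}
Final holders: {T3} -> 1 thread(s)

Answer: 1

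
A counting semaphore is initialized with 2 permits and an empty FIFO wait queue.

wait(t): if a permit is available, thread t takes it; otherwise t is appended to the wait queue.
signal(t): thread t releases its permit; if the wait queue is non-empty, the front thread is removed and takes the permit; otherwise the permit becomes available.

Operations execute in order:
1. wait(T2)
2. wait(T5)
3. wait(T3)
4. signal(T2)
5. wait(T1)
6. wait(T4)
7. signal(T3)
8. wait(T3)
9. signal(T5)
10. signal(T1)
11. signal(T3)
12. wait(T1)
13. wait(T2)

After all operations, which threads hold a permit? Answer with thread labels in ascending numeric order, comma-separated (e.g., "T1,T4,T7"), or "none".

Step 1: wait(T2) -> count=1 queue=[] holders={T2}
Step 2: wait(T5) -> count=0 queue=[] holders={T2,T5}
Step 3: wait(T3) -> count=0 queue=[T3] holders={T2,T5}
Step 4: signal(T2) -> count=0 queue=[] holders={T3,T5}
Step 5: wait(T1) -> count=0 queue=[T1] holders={T3,T5}
Step 6: wait(T4) -> count=0 queue=[T1,T4] holders={T3,T5}
Step 7: signal(T3) -> count=0 queue=[T4] holders={T1,T5}
Step 8: wait(T3) -> count=0 queue=[T4,T3] holders={T1,T5}
Step 9: signal(T5) -> count=0 queue=[T3] holders={T1,T4}
Step 10: signal(T1) -> count=0 queue=[] holders={T3,T4}
Step 11: signal(T3) -> count=1 queue=[] holders={T4}
Step 12: wait(T1) -> count=0 queue=[] holders={T1,T4}
Step 13: wait(T2) -> count=0 queue=[T2] holders={T1,T4}
Final holders: T1,T4

Answer: T1,T4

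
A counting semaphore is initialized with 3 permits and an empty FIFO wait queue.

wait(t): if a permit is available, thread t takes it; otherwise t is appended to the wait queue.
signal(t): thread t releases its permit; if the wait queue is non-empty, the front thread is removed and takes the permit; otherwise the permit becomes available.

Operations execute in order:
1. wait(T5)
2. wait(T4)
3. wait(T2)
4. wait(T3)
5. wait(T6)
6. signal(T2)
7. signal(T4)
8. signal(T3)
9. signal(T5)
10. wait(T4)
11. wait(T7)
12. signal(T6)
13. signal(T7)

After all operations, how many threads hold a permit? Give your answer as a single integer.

Step 1: wait(T5) -> count=2 queue=[] holders={T5}
Step 2: wait(T4) -> count=1 queue=[] holders={T4,T5}
Step 3: wait(T2) -> count=0 queue=[] holders={T2,T4,T5}
Step 4: wait(T3) -> count=0 queue=[T3] holders={T2,T4,T5}
Step 5: wait(T6) -> count=0 queue=[T3,T6] holders={T2,T4,T5}
Step 6: signal(T2) -> count=0 queue=[T6] holders={T3,T4,T5}
Step 7: signal(T4) -> count=0 queue=[] holders={T3,T5,T6}
Step 8: signal(T3) -> count=1 queue=[] holders={T5,T6}
Step 9: signal(T5) -> count=2 queue=[] holders={T6}
Step 10: wait(T4) -> count=1 queue=[] holders={T4,T6}
Step 11: wait(T7) -> count=0 queue=[] holders={T4,T6,T7}
Step 12: signal(T6) -> count=1 queue=[] holders={T4,T7}
Step 13: signal(T7) -> count=2 queue=[] holders={T4}
Final holders: {T4} -> 1 thread(s)

Answer: 1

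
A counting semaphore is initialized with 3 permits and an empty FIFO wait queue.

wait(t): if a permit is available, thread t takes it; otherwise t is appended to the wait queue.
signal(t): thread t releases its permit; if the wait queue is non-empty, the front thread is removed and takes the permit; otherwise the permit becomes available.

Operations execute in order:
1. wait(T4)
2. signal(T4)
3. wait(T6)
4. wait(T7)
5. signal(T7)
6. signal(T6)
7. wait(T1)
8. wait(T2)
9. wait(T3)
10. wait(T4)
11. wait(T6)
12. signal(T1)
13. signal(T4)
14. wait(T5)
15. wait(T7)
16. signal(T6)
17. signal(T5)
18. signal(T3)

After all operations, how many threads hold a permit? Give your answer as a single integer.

Answer: 2

Derivation:
Step 1: wait(T4) -> count=2 queue=[] holders={T4}
Step 2: signal(T4) -> count=3 queue=[] holders={none}
Step 3: wait(T6) -> count=2 queue=[] holders={T6}
Step 4: wait(T7) -> count=1 queue=[] holders={T6,T7}
Step 5: signal(T7) -> count=2 queue=[] holders={T6}
Step 6: signal(T6) -> count=3 queue=[] holders={none}
Step 7: wait(T1) -> count=2 queue=[] holders={T1}
Step 8: wait(T2) -> count=1 queue=[] holders={T1,T2}
Step 9: wait(T3) -> count=0 queue=[] holders={T1,T2,T3}
Step 10: wait(T4) -> count=0 queue=[T4] holders={T1,T2,T3}
Step 11: wait(T6) -> count=0 queue=[T4,T6] holders={T1,T2,T3}
Step 12: signal(T1) -> count=0 queue=[T6] holders={T2,T3,T4}
Step 13: signal(T4) -> count=0 queue=[] holders={T2,T3,T6}
Step 14: wait(T5) -> count=0 queue=[T5] holders={T2,T3,T6}
Step 15: wait(T7) -> count=0 queue=[T5,T7] holders={T2,T3,T6}
Step 16: signal(T6) -> count=0 queue=[T7] holders={T2,T3,T5}
Step 17: signal(T5) -> count=0 queue=[] holders={T2,T3,T7}
Step 18: signal(T3) -> count=1 queue=[] holders={T2,T7}
Final holders: {T2,T7} -> 2 thread(s)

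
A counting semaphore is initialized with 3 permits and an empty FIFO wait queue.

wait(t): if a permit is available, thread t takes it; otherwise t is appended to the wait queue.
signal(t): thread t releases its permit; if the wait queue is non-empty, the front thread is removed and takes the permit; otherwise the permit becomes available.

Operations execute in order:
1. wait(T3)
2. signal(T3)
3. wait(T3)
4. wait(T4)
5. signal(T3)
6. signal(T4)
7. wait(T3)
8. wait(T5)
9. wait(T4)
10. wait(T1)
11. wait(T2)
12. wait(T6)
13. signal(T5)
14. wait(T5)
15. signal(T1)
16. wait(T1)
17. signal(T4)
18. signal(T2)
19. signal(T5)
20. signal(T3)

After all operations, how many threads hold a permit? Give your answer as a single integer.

Step 1: wait(T3) -> count=2 queue=[] holders={T3}
Step 2: signal(T3) -> count=3 queue=[] holders={none}
Step 3: wait(T3) -> count=2 queue=[] holders={T3}
Step 4: wait(T4) -> count=1 queue=[] holders={T3,T4}
Step 5: signal(T3) -> count=2 queue=[] holders={T4}
Step 6: signal(T4) -> count=3 queue=[] holders={none}
Step 7: wait(T3) -> count=2 queue=[] holders={T3}
Step 8: wait(T5) -> count=1 queue=[] holders={T3,T5}
Step 9: wait(T4) -> count=0 queue=[] holders={T3,T4,T5}
Step 10: wait(T1) -> count=0 queue=[T1] holders={T3,T4,T5}
Step 11: wait(T2) -> count=0 queue=[T1,T2] holders={T3,T4,T5}
Step 12: wait(T6) -> count=0 queue=[T1,T2,T6] holders={T3,T4,T5}
Step 13: signal(T5) -> count=0 queue=[T2,T6] holders={T1,T3,T4}
Step 14: wait(T5) -> count=0 queue=[T2,T6,T5] holders={T1,T3,T4}
Step 15: signal(T1) -> count=0 queue=[T6,T5] holders={T2,T3,T4}
Step 16: wait(T1) -> count=0 queue=[T6,T5,T1] holders={T2,T3,T4}
Step 17: signal(T4) -> count=0 queue=[T5,T1] holders={T2,T3,T6}
Step 18: signal(T2) -> count=0 queue=[T1] holders={T3,T5,T6}
Step 19: signal(T5) -> count=0 queue=[] holders={T1,T3,T6}
Step 20: signal(T3) -> count=1 queue=[] holders={T1,T6}
Final holders: {T1,T6} -> 2 thread(s)

Answer: 2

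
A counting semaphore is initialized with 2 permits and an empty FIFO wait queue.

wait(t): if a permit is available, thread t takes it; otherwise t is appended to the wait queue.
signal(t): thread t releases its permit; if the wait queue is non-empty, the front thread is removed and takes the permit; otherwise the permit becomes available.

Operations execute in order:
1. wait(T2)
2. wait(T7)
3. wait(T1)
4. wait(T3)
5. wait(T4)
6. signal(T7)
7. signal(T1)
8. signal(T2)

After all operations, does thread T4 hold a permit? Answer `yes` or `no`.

Answer: yes

Derivation:
Step 1: wait(T2) -> count=1 queue=[] holders={T2}
Step 2: wait(T7) -> count=0 queue=[] holders={T2,T7}
Step 3: wait(T1) -> count=0 queue=[T1] holders={T2,T7}
Step 4: wait(T3) -> count=0 queue=[T1,T3] holders={T2,T7}
Step 5: wait(T4) -> count=0 queue=[T1,T3,T4] holders={T2,T7}
Step 6: signal(T7) -> count=0 queue=[T3,T4] holders={T1,T2}
Step 7: signal(T1) -> count=0 queue=[T4] holders={T2,T3}
Step 8: signal(T2) -> count=0 queue=[] holders={T3,T4}
Final holders: {T3,T4} -> T4 in holders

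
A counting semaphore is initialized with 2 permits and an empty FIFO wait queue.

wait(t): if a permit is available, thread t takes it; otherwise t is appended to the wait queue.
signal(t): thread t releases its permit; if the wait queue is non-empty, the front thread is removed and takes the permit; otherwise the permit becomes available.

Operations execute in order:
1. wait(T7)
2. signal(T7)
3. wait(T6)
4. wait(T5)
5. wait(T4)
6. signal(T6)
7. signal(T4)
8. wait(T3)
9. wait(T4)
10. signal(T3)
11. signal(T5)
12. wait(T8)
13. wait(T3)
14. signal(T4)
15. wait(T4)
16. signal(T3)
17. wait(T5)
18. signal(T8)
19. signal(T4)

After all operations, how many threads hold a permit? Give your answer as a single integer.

Step 1: wait(T7) -> count=1 queue=[] holders={T7}
Step 2: signal(T7) -> count=2 queue=[] holders={none}
Step 3: wait(T6) -> count=1 queue=[] holders={T6}
Step 4: wait(T5) -> count=0 queue=[] holders={T5,T6}
Step 5: wait(T4) -> count=0 queue=[T4] holders={T5,T6}
Step 6: signal(T6) -> count=0 queue=[] holders={T4,T5}
Step 7: signal(T4) -> count=1 queue=[] holders={T5}
Step 8: wait(T3) -> count=0 queue=[] holders={T3,T5}
Step 9: wait(T4) -> count=0 queue=[T4] holders={T3,T5}
Step 10: signal(T3) -> count=0 queue=[] holders={T4,T5}
Step 11: signal(T5) -> count=1 queue=[] holders={T4}
Step 12: wait(T8) -> count=0 queue=[] holders={T4,T8}
Step 13: wait(T3) -> count=0 queue=[T3] holders={T4,T8}
Step 14: signal(T4) -> count=0 queue=[] holders={T3,T8}
Step 15: wait(T4) -> count=0 queue=[T4] holders={T3,T8}
Step 16: signal(T3) -> count=0 queue=[] holders={T4,T8}
Step 17: wait(T5) -> count=0 queue=[T5] holders={T4,T8}
Step 18: signal(T8) -> count=0 queue=[] holders={T4,T5}
Step 19: signal(T4) -> count=1 queue=[] holders={T5}
Final holders: {T5} -> 1 thread(s)

Answer: 1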